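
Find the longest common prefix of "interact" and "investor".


Word 1: "interact"
Word 2: "investor"
Comparing from start:
  Pos 0: 'i' == 'i'
  Pos 1: 'n' == 'n'
  Pos 2: 't' != 'v' (stop)
LCP = "in" (length 2)


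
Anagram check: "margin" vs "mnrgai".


Word 1: "margin" → sorted: agimnr
Word 2: "mnrgai" → sorted: agimnr
Same letters? agimnr == agimnr
Anagram = Yes


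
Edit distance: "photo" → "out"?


Word 1: "photo" (length 5)
Word 2: "out" (length 3)
One optimal edit sequence (insert/delete/substitute each cost 1):
  1. delete 'p'  (+1)
  2. delete 'h'  (+1)
  3. keep 'o'
  4. substitute 't' -> 'u'  (+1)
  5. substitute 'o' -> 't'  (+1)
Total edit operations: 4
Edit distance = 4


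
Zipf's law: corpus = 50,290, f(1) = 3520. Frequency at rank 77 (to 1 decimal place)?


Zipf's law: f(r) = f(1) / r
f(1) = 3520
f(77) = 3520 / 77
= 45.7 occurrences


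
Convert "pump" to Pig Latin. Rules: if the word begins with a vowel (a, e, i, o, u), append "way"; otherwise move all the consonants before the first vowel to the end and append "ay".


Word: "pump"
Starts with consonant(s) → move to end, add 'ay'
Consonant cluster: "p"
Pig Latin = "umppay"


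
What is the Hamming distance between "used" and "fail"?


Comparing character by character (same length = 4):
  Pos 0: 'u' vs 'f' !=
  Pos 1: 's' vs 'a' !=
  Pos 2: 'e' vs 'i' !=
  Pos 3: 'd' vs 'l' !=
Hamming distance = 4


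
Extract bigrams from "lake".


Word: "lake" (length 4)
Number of bigrams = 4 - 2 + 1 = 3
  Position 0: "la"
  Position 1: "ak"
  Position 2: "ke"
Bigrams = "la", "ak", "ke"


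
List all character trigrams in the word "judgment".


Word: "judgment" (length 8)
Number of trigrams = 8 - 3 + 1 = 6
  Position 0: "jud"
  Position 1: "udg"
  Position 2: "dgm"
  Position 3: "gme"
  Position 4: "men"
  Position 5: "ent"
Trigrams = "jud", "udg", "dgm", "gme", "men", "ent"


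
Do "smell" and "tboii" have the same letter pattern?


Pattern of "smell": [0, 1, 2, 3, 3]
Pattern of "tboii": [0, 1, 2, 3, 3]
Patterns match
Same pattern = Yes


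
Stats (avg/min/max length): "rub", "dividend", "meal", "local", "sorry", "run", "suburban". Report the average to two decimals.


Lengths: "rub"=3, "dividend"=8, "meal"=4, "local"=5, "sorry"=5, "run"=3, "suburban"=8
Sum = 36, Count = 7
Average = 36/7 = 5.14
= avg=5.14, min=3, max=8


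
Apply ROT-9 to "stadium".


Word: "stadium"
Shift: 9
Each letter → (letter + shift) mod 26:
  's' (18) + 9 = 1 → 'b'
  't' (19) + 9 = 2 → 'c'
  'a' (0) + 9 = 9 → 'j'
  'd' (3) + 9 = 12 → 'm'
  'i' (8) + 9 = 17 → 'r'
  'u' (20) + 9 = 3 → 'd'
  'm' (12) + 9 = 21 → 'v'
Result = "bcjmrdv"


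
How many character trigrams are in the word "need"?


Word: "need" (length 4)
Number of 3-grams = length - 3 + 1 = 4 - 3 + 1
= 2


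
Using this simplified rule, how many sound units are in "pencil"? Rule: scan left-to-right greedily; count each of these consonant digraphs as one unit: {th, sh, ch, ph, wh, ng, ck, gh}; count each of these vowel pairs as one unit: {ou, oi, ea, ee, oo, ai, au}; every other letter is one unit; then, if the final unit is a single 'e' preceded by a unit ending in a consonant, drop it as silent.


Word: "pencil" (6 letters)
Left-to-right scan:
  1. 'p' (letter)
  2. 'e' (letter)
  3. 'n' (letter)
  4. 'c' (letter)
  5. 'i' (letter)
  6. 'l' (letter)
Units from scan: 6
Sound units = 6 units


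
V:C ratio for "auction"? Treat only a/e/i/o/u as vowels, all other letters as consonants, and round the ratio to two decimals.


Word: "auction"
Vowels (a,e,i,o,u): 4
Consonants: 3
Ratio = 4/3
= 1.33


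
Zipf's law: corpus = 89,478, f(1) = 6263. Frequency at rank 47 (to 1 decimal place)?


Zipf's law: f(r) = f(1) / r
f(1) = 6263
f(47) = 6263 / 47
= 133.3 occurrences


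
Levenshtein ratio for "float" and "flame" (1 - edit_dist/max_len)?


Word 1: "float" (length 5)
Word 2: "flame" (length 5)
One optimal edit sequence:
  1. keep 'f'
  2. keep 'l'
  3. substitute 'o' -> 'a'  (+1)
  4. substitute 'a' -> 'm'  (+1)
  5. substitute 't' -> 'e'  (+1)
Edit distance = 3
Max length = max(5, 5) = 5
Similarity = 1 - 3/5
= 0.4000


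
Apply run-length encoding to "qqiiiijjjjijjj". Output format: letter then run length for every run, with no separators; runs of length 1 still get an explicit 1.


String: "qqiiiijjjjijjj"
Scanning for consecutive runs:
  'q' x 2
  'i' x 4
  'j' x 4
  'i' x 1
  'j' x 3
RLE = "q2i4j4i1j3"


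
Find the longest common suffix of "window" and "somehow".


Word 1: "window"
Word 2: "somehow"
Comparing from end:
  Pos -1: 'w' == 'w'
  Pos -2: 'o' == 'o'
  Pos -3: 'd' != 'h' (stop)
LCS = "ow" (length 2)


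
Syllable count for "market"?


Word: "market"
Syllable breakdown: mar-ket
Counting: 2 parts
= 2 syllables


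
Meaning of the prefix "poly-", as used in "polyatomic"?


Prefix: poly-
Example: polyatomic = poly- + atomic
Meaning = many


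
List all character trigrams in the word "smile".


Word: "smile" (length 5)
Number of trigrams = 5 - 3 + 1 = 3
  Position 0: "smi"
  Position 1: "mil"
  Position 2: "ile"
Trigrams = "smi", "mil", "ile"


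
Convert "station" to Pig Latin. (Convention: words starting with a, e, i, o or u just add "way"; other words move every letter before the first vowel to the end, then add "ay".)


Word: "station"
Starts with consonant(s) → move to end, add 'ay'
Consonant cluster: "st"
Pig Latin = "ationstay"


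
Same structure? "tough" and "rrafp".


Pattern of "tough": [0, 1, 2, 3, 4]
Pattern of "rrafp": [0, 0, 1, 2, 3]
Patterns do not match
Same pattern = No


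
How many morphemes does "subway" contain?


Word: "subway"
Morphemes: sub- | way
Each morpheme carries meaning
= 2 morphemes


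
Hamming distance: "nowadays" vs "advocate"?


Comparing character by character (same length = 8):
  Pos 0: 'n' vs 'a' !=
  Pos 1: 'o' vs 'd' !=
  Pos 2: 'w' vs 'v' !=
  Pos 3: 'a' vs 'o' !=
  Pos 4: 'd' vs 'c' !=
  Pos 5: 'a' vs 'a' =
  Pos 6: 'y' vs 't' !=
  Pos 7: 's' vs 'e' !=
Hamming distance = 7


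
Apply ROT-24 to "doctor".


Word: "doctor"
Shift: 24
Each letter → (letter + shift) mod 26:
  'd' (3) + 24 = 1 → 'b'
  'o' (14) + 24 = 12 → 'm'
  'c' (2) + 24 = 0 → 'a'
  't' (19) + 24 = 17 → 'r'
  'o' (14) + 24 = 12 → 'm'
  'r' (17) + 24 = 15 → 'p'
Result = "bmarmp"


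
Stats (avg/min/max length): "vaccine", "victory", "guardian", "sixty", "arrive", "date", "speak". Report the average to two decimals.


Lengths: "vaccine"=7, "victory"=7, "guardian"=8, "sixty"=5, "arrive"=6, "date"=4, "speak"=5
Sum = 42, Count = 7
Average = 42/7 = 6.00
= avg=6.00, min=4, max=8


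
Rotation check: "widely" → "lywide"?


Word: "widely", Candidate: "lywide"
Method: check if candidate is substring of word+word
"widelywidely" contains "lywide"? Yes
Is rotation = Yes


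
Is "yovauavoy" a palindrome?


Word: "yovauavoy"
Reversed: "yovauavoy"
Forward == Backward? yovauavoy == yovauavoy
Palindrome = Yes


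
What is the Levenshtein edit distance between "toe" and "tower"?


Word 1: "toe" (length 3)
Word 2: "tower" (length 5)
One optimal edit sequence (insert/delete/substitute each cost 1):
  1. keep 't'
  2. keep 'o'
  3. insert 'w'  (+1)
  4. keep 'e'
  5. insert 'r'  (+1)
Total edit operations: 2
Edit distance = 2


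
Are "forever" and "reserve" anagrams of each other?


Word 1: "forever" → sorted: eeforrv
Word 2: "reserve" → sorted: eeerrsv
Same letters? eeforrv != eeerrsv
Anagram = No


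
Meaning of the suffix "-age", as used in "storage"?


Suffix: -age
Example: storage (store + -age, with a spelling change)
Meaning = result / collection


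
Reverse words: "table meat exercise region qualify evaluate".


Original: "table meat exercise region qualify evaluate"
Words (1..n): table | meat | exercise | region | qualify | evaluate
Reversed (n..1): evaluate | qualify | region | exercise | meat | table
Result = "evaluate qualify region exercise meat table"


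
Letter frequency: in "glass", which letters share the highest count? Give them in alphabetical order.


Word: "glass"
Letter counts:
  'a': 1
  'g': 1
  'l': 1
  's': 2
Maximum count = 2
Most frequent = 's' (2 times each)


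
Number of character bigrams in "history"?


Word: "history" (length 7)
Number of 2-grams = length - 2 + 1 = 7 - 2 + 1
= 6


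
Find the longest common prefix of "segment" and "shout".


Word 1: "segment"
Word 2: "shout"
Comparing from start:
  Pos 0: 's' == 's'
  Pos 1: 'e' != 'h' (stop)
LCP = "s" (length 1)


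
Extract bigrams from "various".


Word: "various" (length 7)
Number of bigrams = 7 - 2 + 1 = 6
  Position 0: "va"
  Position 1: "ar"
  Position 2: "ri"
  Position 3: "io"
  Position 4: "ou"
  Position 5: "us"
Bigrams = "va", "ar", "ri", "io", "ou", "us"


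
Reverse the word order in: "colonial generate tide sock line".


Original: "colonial generate tide sock line"
Words (1..n): colonial | generate | tide | sock | line
Reversed (n..1): line | sock | tide | generate | colonial
Result = "line sock tide generate colonial"


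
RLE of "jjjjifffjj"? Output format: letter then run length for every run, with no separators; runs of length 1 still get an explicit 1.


String: "jjjjifffjj"
Scanning for consecutive runs:
  'j' x 4
  'i' x 1
  'f' x 3
  'j' x 2
RLE = "j4i1f3j2"


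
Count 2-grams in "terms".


Word: "terms" (length 5)
Number of 2-grams = length - 2 + 1 = 5 - 2 + 1
= 4


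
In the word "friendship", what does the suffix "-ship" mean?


Suffix: -ship
As in: friendship -> friend + -ship
Meaning = state / position


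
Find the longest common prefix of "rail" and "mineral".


Word 1: "rail"
Word 2: "mineral"
Comparing from start:
  Pos 0: 'r' != 'm' (stop)
LCP = "" (length 0)


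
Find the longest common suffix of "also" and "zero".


Word 1: "also"
Word 2: "zero"
Comparing from end:
  Pos -1: 'o' == 'o'
  Pos -2: 's' != 'r' (stop)
LCS = "o" (length 1)


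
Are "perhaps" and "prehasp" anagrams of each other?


Word 1: "perhaps" → sorted: aehpprs
Word 2: "prehasp" → sorted: aehpprs
Same letters? aehpprs == aehpprs
Anagram = Yes


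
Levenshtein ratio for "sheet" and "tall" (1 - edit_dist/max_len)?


Word 1: "sheet" (length 5)
Word 2: "tall" (length 4)
One optimal edit sequence:
  1. delete 's'  (+1)
  2. substitute 'h' -> 't'  (+1)
  3. substitute 'e' -> 'a'  (+1)
  4. substitute 'e' -> 'l'  (+1)
  5. substitute 't' -> 'l'  (+1)
Edit distance = 5
Max length = max(5, 4) = 5
Similarity = 1 - 5/5
= 0.0000


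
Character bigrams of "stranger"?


Word: "stranger" (length 8)
Number of bigrams = 8 - 2 + 1 = 7
  Position 0: "st"
  Position 1: "tr"
  Position 2: "ra"
  Position 3: "an"
  Position 4: "ng"
  Position 5: "ge"
  Position 6: "er"
Bigrams = "st", "tr", "ra", "an", "ng", "ge", "er"


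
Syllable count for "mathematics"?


Word: "mathematics"
Syllable breakdown: math-e-mat-ics
Counting: 4 parts
= 4 syllables


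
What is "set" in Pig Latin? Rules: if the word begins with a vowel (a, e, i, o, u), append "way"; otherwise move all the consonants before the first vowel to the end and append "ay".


Word: "set"
Starts with consonant(s) → move to end, add 'ay'
Consonant cluster: "s"
Pig Latin = "etsay"


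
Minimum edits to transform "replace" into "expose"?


Word 1: "replace" (length 7)
Word 2: "expose" (length 6)
One optimal edit sequence (insert/delete/substitute each cost 1):
  1. delete 'r'  (+1)
  2. keep 'e'
  3. substitute 'p' -> 'x'  (+1)
  4. substitute 'l' -> 'p'  (+1)
  5. substitute 'a' -> 'o'  (+1)
  6. substitute 'c' -> 's'  (+1)
  7. keep 'e'
Total edit operations: 5
Edit distance = 5


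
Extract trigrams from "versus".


Word: "versus" (length 6)
Number of trigrams = 6 - 3 + 1 = 4
  Position 0: "ver"
  Position 1: "ers"
  Position 2: "rsu"
  Position 3: "sus"
Trigrams = "ver", "ers", "rsu", "sus"


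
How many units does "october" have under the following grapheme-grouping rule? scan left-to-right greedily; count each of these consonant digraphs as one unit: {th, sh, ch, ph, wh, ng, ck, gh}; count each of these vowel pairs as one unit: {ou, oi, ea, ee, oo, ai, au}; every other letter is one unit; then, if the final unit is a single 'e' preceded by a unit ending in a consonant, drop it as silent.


Word: "october" (7 letters)
Left-to-right scan:
  (1) 'o' (letter)
  (2) 'c' (letter)
  (3) 't' (letter)
  (4) 'o' (letter)
  (5) 'b' (letter)
  (6) 'e' (letter)
  (7) 'r' (letter)
Units from scan: 7
Sound units = 7 units


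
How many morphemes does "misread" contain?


Word: "misread"
Morphemes: mis- | read
Each morpheme carries meaning
= 2 morphemes


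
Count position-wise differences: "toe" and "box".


Comparing character by character (same length = 3):
  Pos 0: 't' vs 'b' !=
  Pos 1: 'o' vs 'o' =
  Pos 2: 'e' vs 'x' !=
Hamming distance = 2


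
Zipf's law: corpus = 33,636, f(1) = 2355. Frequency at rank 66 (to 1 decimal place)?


Zipf's law: f(r) = f(1) / r
f(1) = 2355
f(66) = 2355 / 66
= 35.7 occurrences


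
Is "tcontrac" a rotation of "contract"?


Word: "contract", Candidate: "tcontrac"
Method: check if candidate is substring of word+word
"contractcontract" contains "tcontrac"? Yes
Is rotation = Yes


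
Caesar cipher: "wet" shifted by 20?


Word: "wet"
Shift: 20
Each letter → (letter + shift) mod 26:
  'w' (22) + 20 = 16 → 'q'
  'e' (4) + 20 = 24 → 'y'
  't' (19) + 20 = 13 → 'n'
Result = "qyn"


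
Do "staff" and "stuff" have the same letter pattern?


Pattern of "staff": [0, 1, 2, 3, 3]
Pattern of "stuff": [0, 1, 2, 3, 3]
Patterns match
Same pattern = Yes


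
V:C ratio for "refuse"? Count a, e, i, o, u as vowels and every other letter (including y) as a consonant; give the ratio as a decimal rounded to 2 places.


Word: "refuse"
Vowels (a,e,i,o,u): 3
Consonants: 3
Ratio = 3/3
= 1.00


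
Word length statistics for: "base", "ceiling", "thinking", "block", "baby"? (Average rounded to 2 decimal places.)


Lengths: "base"=4, "ceiling"=7, "thinking"=8, "block"=5, "baby"=4
Sum = 28, Count = 5
Average = 28/5 = 5.60
= avg=5.60, min=4, max=8


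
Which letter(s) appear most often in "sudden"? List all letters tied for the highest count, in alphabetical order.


Word: "sudden"
Letter counts:
  'd': 2
  'e': 1
  'n': 1
  's': 1
  'u': 1
Maximum count = 2
Most frequent = 'd' (2 times each)


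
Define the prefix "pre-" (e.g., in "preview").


Prefix: pre-
Example: preview = pre- + view
Meaning = before


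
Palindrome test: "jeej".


Word: "jeej"
Reversed: "jeej"
Forward == Backward? jeej == jeej
Palindrome = Yes


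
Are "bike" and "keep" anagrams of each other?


Word 1: "bike" → sorted: beik
Word 2: "keep" → sorted: eekp
Same letters? beik != eekp
Anagram = No


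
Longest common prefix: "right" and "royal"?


Word 1: "right"
Word 2: "royal"
Comparing from start:
  Pos 0: 'r' == 'r'
  Pos 1: 'i' != 'o' (stop)
LCP = "r" (length 1)


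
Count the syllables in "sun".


Word: "sun"
Syllable breakdown: sun
Counting: 1 part
= 1 syllable


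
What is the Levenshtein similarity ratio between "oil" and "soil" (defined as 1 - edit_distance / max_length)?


Word 1: "oil" (length 3)
Word 2: "soil" (length 4)
One optimal edit sequence:
  1. insert 's'  (+1)
  2. keep 'o'
  3. keep 'i'
  4. keep 'l'
Edit distance = 1
Max length = max(3, 4) = 4
Similarity = 1 - 1/4
= 0.7500


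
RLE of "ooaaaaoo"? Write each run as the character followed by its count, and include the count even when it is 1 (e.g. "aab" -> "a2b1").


String: "ooaaaaoo"
Scanning for consecutive runs:
  'o' x 2
  'a' x 4
  'o' x 2
RLE = "o2a4o2"


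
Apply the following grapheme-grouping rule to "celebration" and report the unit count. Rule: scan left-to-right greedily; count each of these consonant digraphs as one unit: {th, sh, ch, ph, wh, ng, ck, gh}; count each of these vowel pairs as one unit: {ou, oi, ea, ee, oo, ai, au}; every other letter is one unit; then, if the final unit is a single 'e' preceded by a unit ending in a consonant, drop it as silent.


Word: "celebration" (11 letters)
Left-to-right scan:
  1. 'c' (letter)
  2. 'e' (letter)
  3. 'l' (letter)
  4. 'e' (letter)
  5. 'b' (letter)
  6. 'r' (letter)
  7. 'a' (letter)
  8. 't' (letter)
  9. 'i' (letter)
  10. 'o' (letter)
  11. 'n' (letter)
Units from scan: 11
Sound units = 11 units


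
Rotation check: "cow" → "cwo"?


Word: "cow", Candidate: "cwo"
Method: check if candidate is substring of word+word
"cowcow" contains "cwo"? No
Is rotation = No


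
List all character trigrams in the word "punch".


Word: "punch" (length 5)
Number of trigrams = 5 - 3 + 1 = 3
  Position 0: "pun"
  Position 1: "unc"
  Position 2: "nch"
Trigrams = "pun", "unc", "nch"


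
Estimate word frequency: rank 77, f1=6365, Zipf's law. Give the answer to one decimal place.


Zipf's law: f(r) = f(1) / r
f(1) = 6365
f(77) = 6365 / 77
= 82.7 occurrences


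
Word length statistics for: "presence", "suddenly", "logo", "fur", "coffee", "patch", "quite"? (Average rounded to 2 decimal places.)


Lengths: "presence"=8, "suddenly"=8, "logo"=4, "fur"=3, "coffee"=6, "patch"=5, "quite"=5
Sum = 39, Count = 7
Average = 39/7 = 5.57
= avg=5.57, min=3, max=8


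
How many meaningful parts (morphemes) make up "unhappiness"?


Word: "unhappiness"
Morphemes: un- | happi | -ness
Each morpheme carries meaning
= 3 morphemes


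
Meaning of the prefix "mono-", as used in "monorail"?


Prefix: mono-
Example: monorail (mono- + rail)
Meaning = one


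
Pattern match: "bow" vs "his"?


Pattern of "bow": [0, 1, 2]
Pattern of "his": [0, 1, 2]
Patterns match
Same pattern = Yes


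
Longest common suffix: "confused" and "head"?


Word 1: "confused"
Word 2: "head"
Comparing from end:
  Pos -1: 'd' == 'd'
  Pos -2: 'e' != 'a' (stop)
LCS = "d" (length 1)


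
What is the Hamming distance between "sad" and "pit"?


Comparing character by character (same length = 3):
  Pos 0: 's' vs 'p' !=
  Pos 1: 'a' vs 'i' !=
  Pos 2: 'd' vs 't' !=
Hamming distance = 3


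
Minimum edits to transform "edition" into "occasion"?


Word 1: "edition" (length 7)
Word 2: "occasion" (length 8)
One optimal edit sequence (insert/delete/substitute each cost 1):
  1. insert 'o'  (+1)
  2. substitute 'e' -> 'c'  (+1)
  3. substitute 'd' -> 'c'  (+1)
  4. substitute 'i' -> 'a'  (+1)
  5. substitute 't' -> 's'  (+1)
  6. keep 'i'
  7. keep 'o'
  8. keep 'n'
Total edit operations: 5
Edit distance = 5


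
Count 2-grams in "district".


Word: "district" (length 8)
Number of 2-grams = length - 2 + 1 = 8 - 2 + 1
= 7


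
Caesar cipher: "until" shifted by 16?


Word: "until"
Shift: 16
Each letter → (letter + shift) mod 26:
  'u' (20) + 16 = 10 → 'k'
  'n' (13) + 16 = 3 → 'd'
  't' (19) + 16 = 9 → 'j'
  'i' (8) + 16 = 24 → 'y'
  'l' (11) + 16 = 1 → 'b'
Result = "kdjyb"


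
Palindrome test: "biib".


Word: "biib"
Reversed: "biib"
Forward == Backward? biib == biib
Palindrome = Yes


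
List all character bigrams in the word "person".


Word: "person" (length 6)
Number of bigrams = 6 - 2 + 1 = 5
  Position 0: "pe"
  Position 1: "er"
  Position 2: "rs"
  Position 3: "so"
  Position 4: "on"
Bigrams = "pe", "er", "rs", "so", "on"


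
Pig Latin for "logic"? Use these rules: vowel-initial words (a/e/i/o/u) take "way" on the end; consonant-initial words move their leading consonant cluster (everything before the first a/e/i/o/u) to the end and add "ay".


Word: "logic"
Starts with consonant(s) → move to end, add 'ay'
Consonant cluster: "l"
Pig Latin = "ogiclay"


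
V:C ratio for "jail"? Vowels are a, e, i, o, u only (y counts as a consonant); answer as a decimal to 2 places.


Word: "jail"
Vowels (a,e,i,o,u): 2
Consonants: 2
Ratio = 2/2
= 1.00


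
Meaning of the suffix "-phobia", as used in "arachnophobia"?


Suffix: -phobia
Example: arachnophobia = arachno- + -phobia
Meaning = fear of


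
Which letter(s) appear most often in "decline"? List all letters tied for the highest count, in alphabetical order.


Word: "decline"
Letter counts:
  'c': 1
  'd': 1
  'e': 2
  'i': 1
  'l': 1
  'n': 1
Maximum count = 2
Most frequent = 'e' (2 times each)


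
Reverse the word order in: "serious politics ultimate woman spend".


Original: "serious politics ultimate woman spend"
Words (1..n): serious | politics | ultimate | woman | spend
Reversed (n..1): spend | woman | ultimate | politics | serious
Result = "spend woman ultimate politics serious"


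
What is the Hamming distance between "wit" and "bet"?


Comparing character by character (same length = 3):
  Pos 0: 'w' vs 'b' !=
  Pos 1: 'i' vs 'e' !=
  Pos 2: 't' vs 't' =
Hamming distance = 2


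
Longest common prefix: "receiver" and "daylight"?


Word 1: "receiver"
Word 2: "daylight"
Comparing from start:
  Pos 0: 'r' != 'd' (stop)
LCP = "" (length 0)


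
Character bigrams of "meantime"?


Word: "meantime" (length 8)
Number of bigrams = 8 - 2 + 1 = 7
  Position 0: "me"
  Position 1: "ea"
  Position 2: "an"
  Position 3: "nt"
  Position 4: "ti"
  Position 5: "im"
  Position 6: "me"
Bigrams = "me", "ea", "an", "nt", "ti", "im", "me"


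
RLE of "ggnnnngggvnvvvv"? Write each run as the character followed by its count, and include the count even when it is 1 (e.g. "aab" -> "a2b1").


String: "ggnnnngggvnvvvv"
Scanning for consecutive runs:
  'g' x 2
  'n' x 4
  'g' x 3
  'v' x 1
  'n' x 1
  'v' x 4
RLE = "g2n4g3v1n1v4"


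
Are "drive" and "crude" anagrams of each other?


Word 1: "drive" → sorted: deirv
Word 2: "crude" → sorted: cderu
Same letters? deirv != cderu
Anagram = No


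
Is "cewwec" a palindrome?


Word: "cewwec"
Reversed: "cewwec"
Forward == Backward? cewwec == cewwec
Palindrome = Yes


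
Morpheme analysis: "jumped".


Word: "jumped"
Morphemes: jump | -ed
Each morpheme carries meaning
= 2 morphemes


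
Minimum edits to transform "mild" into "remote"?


Word 1: "mild" (length 4)
Word 2: "remote" (length 6)
One optimal edit sequence (insert/delete/substitute each cost 1):
  1. insert 'r'  (+1)
  2. insert 'e'  (+1)
  3. keep 'm'
  4. substitute 'i' -> 'o'  (+1)
  5. substitute 'l' -> 't'  (+1)
  6. substitute 'd' -> 'e'  (+1)
Total edit operations: 5
Edit distance = 5


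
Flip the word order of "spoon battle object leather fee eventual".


Original: "spoon battle object leather fee eventual"
Words (1..n): spoon | battle | object | leather | fee | eventual
Reversed (n..1): eventual | fee | leather | object | battle | spoon
Result = "eventual fee leather object battle spoon"


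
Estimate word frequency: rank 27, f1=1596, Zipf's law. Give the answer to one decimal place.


Zipf's law: f(r) = f(1) / r
f(1) = 1596
f(27) = 1596 / 27
= 59.1 occurrences


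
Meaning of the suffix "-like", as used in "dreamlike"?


Suffix: -like
As in: dreamlike -> dream + -like
Meaning = resembling


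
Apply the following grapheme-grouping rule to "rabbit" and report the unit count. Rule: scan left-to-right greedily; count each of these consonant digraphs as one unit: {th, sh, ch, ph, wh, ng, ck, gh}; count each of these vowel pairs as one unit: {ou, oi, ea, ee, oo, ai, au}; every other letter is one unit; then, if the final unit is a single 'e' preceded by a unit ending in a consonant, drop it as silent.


Word: "rabbit" (6 letters)
Left-to-right scan:
  1. 'r' (letter)
  2. 'a' (letter)
  3. 'b' (letter)
  4. 'b' (letter)
  5. 'i' (letter)
  6. 't' (letter)
Units from scan: 6
Sound units = 6 units


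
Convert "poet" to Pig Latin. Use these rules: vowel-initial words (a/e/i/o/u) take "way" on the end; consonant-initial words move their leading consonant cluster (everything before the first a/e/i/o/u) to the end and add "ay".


Word: "poet"
Starts with consonant(s) → move to end, add 'ay'
Consonant cluster: "p"
Pig Latin = "oetpay"


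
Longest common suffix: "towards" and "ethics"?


Word 1: "towards"
Word 2: "ethics"
Comparing from end:
  Pos -1: 's' == 's'
  Pos -2: 'd' != 'c' (stop)
LCS = "s" (length 1)


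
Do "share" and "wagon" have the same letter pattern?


Pattern of "share": [0, 1, 2, 3, 4]
Pattern of "wagon": [0, 1, 2, 3, 4]
Patterns match
Same pattern = Yes


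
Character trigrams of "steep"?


Word: "steep" (length 5)
Number of trigrams = 5 - 3 + 1 = 3
  Position 0: "ste"
  Position 1: "tee"
  Position 2: "eep"
Trigrams = "ste", "tee", "eep"


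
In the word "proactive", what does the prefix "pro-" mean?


Prefix: pro-
Example: proactive = pro- + active
Meaning = forward / in favor of


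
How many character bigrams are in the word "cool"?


Word: "cool" (length 4)
Number of 2-grams = length - 2 + 1 = 4 - 2 + 1
= 3


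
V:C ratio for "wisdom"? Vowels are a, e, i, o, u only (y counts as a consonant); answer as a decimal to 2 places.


Word: "wisdom"
Vowels (a,e,i,o,u): 2
Consonants: 4
Ratio = 2/4
= 0.50


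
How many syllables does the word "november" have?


Word: "november"
Syllable breakdown: no / vem / ber
Counting: 3 parts
= 3 syllables


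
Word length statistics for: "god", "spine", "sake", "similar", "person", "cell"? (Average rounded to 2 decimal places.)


Lengths: "god"=3, "spine"=5, "sake"=4, "similar"=7, "person"=6, "cell"=4
Sum = 29, Count = 6
Average = 29/6 = 4.83
= avg=4.83, min=3, max=7


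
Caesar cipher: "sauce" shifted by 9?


Word: "sauce"
Shift: 9
Each letter → (letter + shift) mod 26:
  's' (18) + 9 = 1 → 'b'
  'a' (0) + 9 = 9 → 'j'
  'u' (20) + 9 = 3 → 'd'
  'c' (2) + 9 = 11 → 'l'
  'e' (4) + 9 = 13 → 'n'
Result = "bjdln"


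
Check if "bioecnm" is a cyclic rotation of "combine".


Word: "combine", Candidate: "bioecnm"
Method: check if candidate is substring of word+word
"combinecombine" contains "bioecnm"? No
Is rotation = No


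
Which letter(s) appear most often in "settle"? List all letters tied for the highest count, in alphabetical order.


Word: "settle"
Letter counts:
  'e': 2
  'l': 1
  's': 1
  't': 2
Maximum count = 2
Most frequent = 'e', 't' (2 times each)


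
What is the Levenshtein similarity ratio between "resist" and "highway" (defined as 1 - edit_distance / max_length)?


Word 1: "resist" (length 6)
Word 2: "highway" (length 7)
One optimal edit sequence:
  1. insert 'h'  (+1)
  2. substitute 'r' -> 'i'  (+1)
  3. substitute 'e' -> 'g'  (+1)
  4. substitute 's' -> 'h'  (+1)
  5. substitute 'i' -> 'w'  (+1)
  6. substitute 's' -> 'a'  (+1)
  7. substitute 't' -> 'y'  (+1)
Edit distance = 7
Max length = max(6, 7) = 7
Similarity = 1 - 7/7
= 0.0000


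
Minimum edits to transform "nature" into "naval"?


Word 1: "nature" (length 6)
Word 2: "naval" (length 5)
One optimal edit sequence (insert/delete/substitute each cost 1):
  1. keep 'n'
  2. keep 'a'
  3. delete 't'  (+1)
  4. substitute 'u' -> 'v'  (+1)
  5. substitute 'r' -> 'a'  (+1)
  6. substitute 'e' -> 'l'  (+1)
Total edit operations: 4
Edit distance = 4


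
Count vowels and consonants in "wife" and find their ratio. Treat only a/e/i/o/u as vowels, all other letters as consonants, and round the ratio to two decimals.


Word: "wife"
Vowels (a,e,i,o,u): 2
Consonants: 2
Ratio = 2/2
= 1.00


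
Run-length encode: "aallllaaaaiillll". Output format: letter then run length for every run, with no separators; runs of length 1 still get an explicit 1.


String: "aallllaaaaiillll"
Scanning for consecutive runs:
  'a' x 2
  'l' x 4
  'a' x 4
  'i' x 2
  'l' x 4
RLE = "a2l4a4i2l4"


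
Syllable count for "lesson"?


Word: "lesson"
Syllable breakdown: les / son
Counting: 2 parts
= 2 syllables


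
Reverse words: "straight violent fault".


Original: "straight violent fault"
Words (1..n): straight | violent | fault
Reversed (n..1): fault | violent | straight
Result = "fault violent straight"


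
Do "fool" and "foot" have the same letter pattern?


Pattern of "fool": [0, 1, 1, 2]
Pattern of "foot": [0, 1, 1, 2]
Patterns match
Same pattern = Yes


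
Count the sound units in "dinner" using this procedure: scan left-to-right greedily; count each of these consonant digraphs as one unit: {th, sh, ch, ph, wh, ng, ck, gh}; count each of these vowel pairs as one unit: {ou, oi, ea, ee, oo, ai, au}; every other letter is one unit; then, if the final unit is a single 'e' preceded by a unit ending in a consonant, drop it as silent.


Word: "dinner" (6 letters)
Left-to-right scan:
  (1) 'd' (letter)
  (2) 'i' (letter)
  (3) 'n' (letter)
  (4) 'n' (letter)
  (5) 'e' (letter)
  (6) 'r' (letter)
Units from scan: 6
Sound units = 6 units


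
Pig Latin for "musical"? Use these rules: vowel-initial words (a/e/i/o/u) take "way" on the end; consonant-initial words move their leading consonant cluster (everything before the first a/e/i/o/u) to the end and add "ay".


Word: "musical"
Starts with consonant(s) → move to end, add 'ay'
Consonant cluster: "m"
Pig Latin = "usicalmay"


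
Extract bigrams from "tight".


Word: "tight" (length 5)
Number of bigrams = 5 - 2 + 1 = 4
  Position 0: "ti"
  Position 1: "ig"
  Position 2: "gh"
  Position 3: "ht"
Bigrams = "ti", "ig", "gh", "ht"


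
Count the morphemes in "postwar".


Word: "postwar"
Morphemes: post- + war
Each morpheme carries meaning
= 2 morphemes


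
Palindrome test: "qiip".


Word: "qiip"
Reversed: "piiq"
Forward == Backward? qiip != piiq
Palindrome = No


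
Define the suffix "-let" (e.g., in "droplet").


Suffix: -let
As in: droplet -> drop + -let
Meaning = small


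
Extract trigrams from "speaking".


Word: "speaking" (length 8)
Number of trigrams = 8 - 3 + 1 = 6
  Position 0: "spe"
  Position 1: "pea"
  Position 2: "eak"
  Position 3: "aki"
  Position 4: "kin"
  Position 5: "ing"
Trigrams = "spe", "pea", "eak", "aki", "kin", "ing"


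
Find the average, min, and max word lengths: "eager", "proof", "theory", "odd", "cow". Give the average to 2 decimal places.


Lengths: "eager"=5, "proof"=5, "theory"=6, "odd"=3, "cow"=3
Sum = 22, Count = 5
Average = 22/5 = 4.40
= avg=4.40, min=3, max=6


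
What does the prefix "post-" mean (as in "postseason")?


Prefix: post-
As in: postseason -> post- + season
Meaning = after


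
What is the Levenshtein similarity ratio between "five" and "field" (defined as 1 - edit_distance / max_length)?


Word 1: "five" (length 4)
Word 2: "field" (length 5)
One optimal edit sequence:
  1. keep 'f'
  2. keep 'i'
  3. insert 'e'  (+1)
  4. substitute 'v' -> 'l'  (+1)
  5. substitute 'e' -> 'd'  (+1)
Edit distance = 3
Max length = max(4, 5) = 5
Similarity = 1 - 3/5
= 0.4000


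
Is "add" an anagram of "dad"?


Word 1: "dad" → sorted: add
Word 2: "add" → sorted: add
Same letters? add == add
Anagram = Yes


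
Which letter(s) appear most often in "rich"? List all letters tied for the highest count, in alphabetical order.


Word: "rich"
Letter counts:
  'c': 1
  'h': 1
  'i': 1
  'r': 1
Maximum count = 1
Most frequent = 'c', 'h', 'i', 'r' (1 time each)


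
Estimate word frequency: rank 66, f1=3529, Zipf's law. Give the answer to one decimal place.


Zipf's law: f(r) = f(1) / r
f(1) = 3529
f(66) = 3529 / 66
= 53.5 occurrences


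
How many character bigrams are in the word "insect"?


Word: "insect" (length 6)
Number of 2-grams = length - 2 + 1 = 6 - 2 + 1
= 5


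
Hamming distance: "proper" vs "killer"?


Comparing character by character (same length = 6):
  Pos 0: 'p' vs 'k' !=
  Pos 1: 'r' vs 'i' !=
  Pos 2: 'o' vs 'l' !=
  Pos 3: 'p' vs 'l' !=
  Pos 4: 'e' vs 'e' =
  Pos 5: 'r' vs 'r' =
Hamming distance = 4


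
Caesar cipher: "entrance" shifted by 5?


Word: "entrance"
Shift: 5
Each letter → (letter + shift) mod 26:
  'e' (4) + 5 = 9 → 'j'
  'n' (13) + 5 = 18 → 's'
  't' (19) + 5 = 24 → 'y'
  'r' (17) + 5 = 22 → 'w'
  'a' (0) + 5 = 5 → 'f'
  'n' (13) + 5 = 18 → 's'
  'c' (2) + 5 = 7 → 'h'
  'e' (4) + 5 = 9 → 'j'
Result = "jsywfshj"


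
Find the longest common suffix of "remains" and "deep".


Word 1: "remains"
Word 2: "deep"
Comparing from end:
  Pos -1: 's' != 'p' (stop)
LCS = "" (length 0)


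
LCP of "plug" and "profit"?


Word 1: "plug"
Word 2: "profit"
Comparing from start:
  Pos 0: 'p' == 'p'
  Pos 1: 'l' != 'r' (stop)
LCP = "p" (length 1)


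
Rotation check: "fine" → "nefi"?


Word: "fine", Candidate: "nefi"
Method: check if candidate is substring of word+word
"finefine" contains "nefi"? Yes
Is rotation = Yes


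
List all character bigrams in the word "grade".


Word: "grade" (length 5)
Number of bigrams = 5 - 2 + 1 = 4
  Position 0: "gr"
  Position 1: "ra"
  Position 2: "ad"
  Position 3: "de"
Bigrams = "gr", "ra", "ad", "de"


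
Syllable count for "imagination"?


Word: "imagination"
Syllable breakdown: i / mag / i / na / tion
Counting: 5 parts
= 5 syllables


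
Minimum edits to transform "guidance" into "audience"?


Word 1: "guidance" (length 8)
Word 2: "audience" (length 8)
One optimal edit sequence (insert/delete/substitute each cost 1):
  1. substitute 'g' -> 'a'  (+1)
  2. keep 'u'
  3. substitute 'i' -> 'd'  (+1)
  4. substitute 'd' -> 'i'  (+1)
  5. substitute 'a' -> 'e'  (+1)
  6. keep 'n'
  7. keep 'c'
  8. keep 'e'
Total edit operations: 4
Edit distance = 4


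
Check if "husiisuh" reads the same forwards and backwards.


Word: "husiisuh"
Reversed: "husiisuh"
Forward == Backward? husiisuh == husiisuh
Palindrome = Yes


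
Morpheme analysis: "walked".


Word: "walked"
Morphemes: walk | -ed
Each morpheme carries meaning
= 2 morphemes


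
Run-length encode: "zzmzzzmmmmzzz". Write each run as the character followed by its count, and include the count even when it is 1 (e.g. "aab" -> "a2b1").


String: "zzmzzzmmmmzzz"
Scanning for consecutive runs:
  'z' x 2
  'm' x 1
  'z' x 3
  'm' x 4
  'z' x 3
RLE = "z2m1z3m4z3"


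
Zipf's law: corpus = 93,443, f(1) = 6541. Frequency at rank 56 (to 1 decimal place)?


Zipf's law: f(r) = f(1) / r
f(1) = 6541
f(56) = 6541 / 56
= 116.8 occurrences


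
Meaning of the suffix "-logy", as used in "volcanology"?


Suffix: -logy
Example: volcanology (volcano + -logy)
Meaning = study of


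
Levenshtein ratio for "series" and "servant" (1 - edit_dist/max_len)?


Word 1: "series" (length 6)
Word 2: "servant" (length 7)
One optimal edit sequence:
  1. keep 's'
  2. keep 'e'
  3. keep 'r'
  4. insert 'v'  (+1)
  5. substitute 'i' -> 'a'  (+1)
  6. substitute 'e' -> 'n'  (+1)
  7. substitute 's' -> 't'  (+1)
Edit distance = 4
Max length = max(6, 7) = 7
Similarity = 1 - 4/7
= 0.4286


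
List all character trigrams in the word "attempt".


Word: "attempt" (length 7)
Number of trigrams = 7 - 3 + 1 = 5
  Position 0: "att"
  Position 1: "tte"
  Position 2: "tem"
  Position 3: "emp"
  Position 4: "mpt"
Trigrams = "att", "tte", "tem", "emp", "mpt"


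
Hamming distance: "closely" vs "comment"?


Comparing character by character (same length = 7):
  Pos 0: 'c' vs 'c' =
  Pos 1: 'l' vs 'o' !=
  Pos 2: 'o' vs 'm' !=
  Pos 3: 's' vs 'm' !=
  Pos 4: 'e' vs 'e' =
  Pos 5: 'l' vs 'n' !=
  Pos 6: 'y' vs 't' !=
Hamming distance = 5


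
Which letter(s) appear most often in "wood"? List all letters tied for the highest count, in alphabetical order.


Word: "wood"
Letter counts:
  'd': 1
  'o': 2
  'w': 1
Maximum count = 2
Most frequent = 'o' (2 times each)


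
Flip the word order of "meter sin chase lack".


Original: "meter sin chase lack"
Words (1..n): meter | sin | chase | lack
Reversed (n..1): lack | chase | sin | meter
Result = "lack chase sin meter"


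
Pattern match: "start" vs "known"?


Pattern of "start": [0, 1, 2, 3, 1]
Pattern of "known": [0, 1, 2, 3, 1]
Patterns match
Same pattern = Yes


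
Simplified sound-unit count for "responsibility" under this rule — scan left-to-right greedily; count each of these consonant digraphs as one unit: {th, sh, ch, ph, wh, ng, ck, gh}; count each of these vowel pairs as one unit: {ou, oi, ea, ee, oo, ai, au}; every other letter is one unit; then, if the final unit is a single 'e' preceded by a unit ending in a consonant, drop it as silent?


Word: "responsibility" (14 letters)
Left-to-right scan:
  (1) 'r' (letter)
  (2) 'e' (letter)
  (3) 's' (letter)
  (4) 'p' (letter)
  (5) 'o' (letter)
  (6) 'n' (letter)
  (7) 's' (letter)
  (8) 'i' (letter)
  (9) 'b' (letter)
  (10) 'i' (letter)
  (11) 'l' (letter)
  (12) 'i' (letter)
  (13) 't' (letter)
  (14) 'y' (letter)
Units from scan: 14
Sound units = 14 units


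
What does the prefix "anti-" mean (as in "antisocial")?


Prefix: anti-
Example: antisocial (anti- + social)
Meaning = against


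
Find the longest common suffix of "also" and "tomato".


Word 1: "also"
Word 2: "tomato"
Comparing from end:
  Pos -1: 'o' == 'o'
  Pos -2: 's' != 't' (stop)
LCS = "o" (length 1)


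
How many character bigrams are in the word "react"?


Word: "react" (length 5)
Number of 2-grams = length - 2 + 1 = 5 - 2 + 1
= 4


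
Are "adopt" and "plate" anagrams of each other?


Word 1: "adopt" → sorted: adopt
Word 2: "plate" → sorted: aelpt
Same letters? adopt != aelpt
Anagram = No


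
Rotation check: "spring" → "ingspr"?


Word: "spring", Candidate: "ingspr"
Method: check if candidate is substring of word+word
"springspring" contains "ingspr"? Yes
Is rotation = Yes


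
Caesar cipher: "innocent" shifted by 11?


Word: "innocent"
Shift: 11
Each letter → (letter + shift) mod 26:
  'i' (8) + 11 = 19 → 't'
  'n' (13) + 11 = 24 → 'y'
  'n' (13) + 11 = 24 → 'y'
  'o' (14) + 11 = 25 → 'z'
  'c' (2) + 11 = 13 → 'n'
  'e' (4) + 11 = 15 → 'p'
  'n' (13) + 11 = 24 → 'y'
  't' (19) + 11 = 4 → 'e'
Result = "tyyznpye"


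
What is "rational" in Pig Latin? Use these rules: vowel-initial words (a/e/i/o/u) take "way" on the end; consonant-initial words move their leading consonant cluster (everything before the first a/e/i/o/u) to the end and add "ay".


Word: "rational"
Starts with consonant(s) → move to end, add 'ay'
Consonant cluster: "r"
Pig Latin = "ationalray"


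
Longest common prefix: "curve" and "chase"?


Word 1: "curve"
Word 2: "chase"
Comparing from start:
  Pos 0: 'c' == 'c'
  Pos 1: 'u' != 'h' (stop)
LCP = "c" (length 1)


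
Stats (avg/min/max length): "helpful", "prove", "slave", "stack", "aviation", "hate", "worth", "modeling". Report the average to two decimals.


Lengths: "helpful"=7, "prove"=5, "slave"=5, "stack"=5, "aviation"=8, "hate"=4, "worth"=5, "modeling"=8
Sum = 47, Count = 8
Average = 47/8 = 5.88
= avg=5.88, min=4, max=8


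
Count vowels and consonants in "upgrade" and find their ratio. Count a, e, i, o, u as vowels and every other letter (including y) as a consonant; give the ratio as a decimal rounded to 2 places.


Word: "upgrade"
Vowels (a,e,i,o,u): 3
Consonants: 4
Ratio = 3/4
= 0.75


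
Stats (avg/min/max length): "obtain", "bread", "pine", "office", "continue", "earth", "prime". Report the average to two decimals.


Lengths: "obtain"=6, "bread"=5, "pine"=4, "office"=6, "continue"=8, "earth"=5, "prime"=5
Sum = 39, Count = 7
Average = 39/7 = 5.57
= avg=5.57, min=4, max=8


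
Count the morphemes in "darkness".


Word: "darkness"
Morphemes: dark + -ness
Each morpheme carries meaning
= 2 morphemes


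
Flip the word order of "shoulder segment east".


Original: "shoulder segment east"
Words (1..n): shoulder | segment | east
Reversed (n..1): east | segment | shoulder
Result = "east segment shoulder"


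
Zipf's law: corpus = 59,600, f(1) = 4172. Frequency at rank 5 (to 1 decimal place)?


Zipf's law: f(r) = f(1) / r
f(1) = 4172
f(5) = 4172 / 5
= 834.4 occurrences


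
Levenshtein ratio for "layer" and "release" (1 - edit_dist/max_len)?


Word 1: "layer" (length 5)
Word 2: "release" (length 7)
One optimal edit sequence:
  1. insert 'r'  (+1)
  2. insert 'e'  (+1)
  3. keep 'l'
  4. insert 'e'  (+1)
  5. keep 'a'
  6. substitute 'y' -> 's'  (+1)
  7. keep 'e'
  8. delete 'r'  (+1)
Edit distance = 5
Max length = max(5, 7) = 7
Similarity = 1 - 5/7
= 0.2857
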